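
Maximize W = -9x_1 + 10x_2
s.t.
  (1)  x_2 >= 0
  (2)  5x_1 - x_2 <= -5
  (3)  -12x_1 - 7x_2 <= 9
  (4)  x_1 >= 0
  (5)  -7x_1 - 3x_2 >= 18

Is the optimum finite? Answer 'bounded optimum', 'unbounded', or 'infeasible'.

infeasible

The boundaries 5x_1 - x_2 = -5 and x_1 = 0 meet at (0, 5), but that point violates -7x_1 - 3x_2 ≥ 18. Every candidate vertex is excluded by some other constraint, so the feasible region is empty.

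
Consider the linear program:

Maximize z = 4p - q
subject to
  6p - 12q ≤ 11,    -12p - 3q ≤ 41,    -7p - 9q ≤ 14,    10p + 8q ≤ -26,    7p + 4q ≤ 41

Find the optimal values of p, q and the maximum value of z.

p = -61/17, q = 21/17, maximum z = -265/17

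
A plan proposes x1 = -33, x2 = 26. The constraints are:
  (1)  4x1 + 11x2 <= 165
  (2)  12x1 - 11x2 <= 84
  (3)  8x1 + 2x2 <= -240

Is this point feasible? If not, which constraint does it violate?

not feasible — violates (3)

Constraint (3): 8x1 + 2x2 = -212, which is not ≤ -240. All other constraints are satisfied.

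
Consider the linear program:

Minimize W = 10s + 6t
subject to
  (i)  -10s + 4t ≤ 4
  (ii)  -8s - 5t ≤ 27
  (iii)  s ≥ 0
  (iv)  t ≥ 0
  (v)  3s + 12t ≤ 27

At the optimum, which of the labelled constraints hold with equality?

Vertices and W = 10s + 6t:
  (0, 1) → W = 6
  (5/11, 47/22) → W = 191/11
  (0, 0) → W = 0
  (9, 0) → W = 90

The minimum is at (0, 0). Substituting into each constraint, equality holds for (iii) and (iv); the remaining constraints have slack.

(iii) and (iv)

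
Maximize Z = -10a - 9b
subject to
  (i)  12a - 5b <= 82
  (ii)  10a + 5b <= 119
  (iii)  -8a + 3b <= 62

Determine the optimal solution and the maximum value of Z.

Vertices and Z = -10a - 9b:
  (201/22, 304/55) → Z = -7761/55
  (-139, -350) → Z = 4540
  (47/70, 786/35) → Z = -7309/35

a = -139, b = -350, maximum Z = 4540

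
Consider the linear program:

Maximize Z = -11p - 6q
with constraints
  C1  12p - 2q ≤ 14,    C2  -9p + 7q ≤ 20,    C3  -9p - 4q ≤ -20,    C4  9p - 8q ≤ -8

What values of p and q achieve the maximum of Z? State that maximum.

Corner points and Z = -11p - 6q:
  (23/11, 61/11) → Z = -619/11
  (64/39, 37/13) → Z = -1370/39
  (20/33, 40/11) → Z = -940/33
  (32/27, 7/3) → Z = -730/27

At the optimal vertex, -9p - 4q = -20 and 9p - 8q = -8.
Solving simultaneously gives p = 32/27, q = 7/3.

p = 32/27, q = 7/3, maximum Z = -730/27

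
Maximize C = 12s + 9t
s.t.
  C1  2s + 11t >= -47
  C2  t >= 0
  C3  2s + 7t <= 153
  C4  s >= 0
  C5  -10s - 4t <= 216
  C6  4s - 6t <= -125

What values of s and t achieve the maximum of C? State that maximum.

s = 43/40, t = 431/20, maximum C = 4137/20

Feasible corners and C = 12s + 9t:
  (0, 153/7) → C = 1377/7
  (43/40, 431/20) → C = 4137/20
  (0, 125/6) → C = 375/2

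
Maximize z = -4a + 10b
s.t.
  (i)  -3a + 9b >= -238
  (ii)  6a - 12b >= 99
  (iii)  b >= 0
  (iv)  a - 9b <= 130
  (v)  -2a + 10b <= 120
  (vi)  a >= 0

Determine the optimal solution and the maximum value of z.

a = 135/2, b = 51/2, maximum z = -15

Extreme points and z = -4a + 10b:
  (238/3, 0) → z = -952/3
  (865/3, 209/3) → z = -1370/3
  (33/2, 0) → z = -66
  (135/2, 51/2) → z = -15

The optimum lies where 6a - 12b = 99 and -2a + 10b = 120.
Solving simultaneously gives a = 135/2, b = 51/2.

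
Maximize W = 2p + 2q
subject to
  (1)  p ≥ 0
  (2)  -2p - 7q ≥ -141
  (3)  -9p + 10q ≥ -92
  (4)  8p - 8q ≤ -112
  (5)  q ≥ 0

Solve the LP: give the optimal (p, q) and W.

The binding constraints are -2p - 7q = -141 and 8p - 8q = -112.
Solving simultaneously gives p = 43/9, q = 169/9.

p = 43/9, q = 169/9, maximum W = 424/9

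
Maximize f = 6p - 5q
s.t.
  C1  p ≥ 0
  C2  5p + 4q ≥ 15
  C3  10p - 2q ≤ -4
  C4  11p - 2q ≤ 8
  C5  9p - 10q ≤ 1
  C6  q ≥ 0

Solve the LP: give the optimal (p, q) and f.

p = 7/25, q = 17/5, maximum f = -383/25

Vertices and f = 6p - 5q:
  (0, 15/4) → f = -75/4
  (7/25, 17/5) → f = -383/25
  (12, 62) → f = -238
The feasible region is unbounded (it extends along (0, 1), (2, 11)), but f strictly decreases along every unbounded feasible direction, so there is no improving ray and the maximum is attained at a vertex.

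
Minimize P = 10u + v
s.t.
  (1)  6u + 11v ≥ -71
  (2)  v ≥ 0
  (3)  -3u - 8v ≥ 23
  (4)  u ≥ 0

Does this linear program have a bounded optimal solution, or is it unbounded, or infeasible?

The boundaries 6u + 11v = -71 and v = 0 meet at (-71/6, 0), but that point violates u ≥ 0. Every candidate vertex is excluded by some other constraint, so the feasible region is empty.

infeasible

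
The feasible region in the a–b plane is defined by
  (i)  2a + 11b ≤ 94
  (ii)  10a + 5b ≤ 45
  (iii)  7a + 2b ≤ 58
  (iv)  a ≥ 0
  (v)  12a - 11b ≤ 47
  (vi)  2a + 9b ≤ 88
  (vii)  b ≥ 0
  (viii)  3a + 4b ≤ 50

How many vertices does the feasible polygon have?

5

Intersecting each pair of boundary lines and keeping only the points that satisfy every inequality leaves:
  (1/4, 17/2)
  (0, 94/11)
  (73/17, 7/17)
  (0, 0)
  (47/12, 0)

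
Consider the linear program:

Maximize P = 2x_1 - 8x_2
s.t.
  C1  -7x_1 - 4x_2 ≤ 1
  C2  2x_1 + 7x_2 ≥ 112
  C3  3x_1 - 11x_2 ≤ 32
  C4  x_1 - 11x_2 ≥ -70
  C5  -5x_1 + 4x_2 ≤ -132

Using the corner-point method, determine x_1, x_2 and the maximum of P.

Vertices and P = 2x_1 - 8x_2:
  (1456/43, 272/43) → P = 736/43
  (1372/43, 296/43) → P = 376/43
  (51, 11) → P = 14
  (1732/51, 482/51) → P = -392/51

The binding constraints are 2x_1 + 7x_2 = 112 and 3x_1 - 11x_2 = 32.
Solving simultaneously gives x_1 = 1456/43, x_2 = 272/43.

x_1 = 1456/43, x_2 = 272/43, maximum P = 736/43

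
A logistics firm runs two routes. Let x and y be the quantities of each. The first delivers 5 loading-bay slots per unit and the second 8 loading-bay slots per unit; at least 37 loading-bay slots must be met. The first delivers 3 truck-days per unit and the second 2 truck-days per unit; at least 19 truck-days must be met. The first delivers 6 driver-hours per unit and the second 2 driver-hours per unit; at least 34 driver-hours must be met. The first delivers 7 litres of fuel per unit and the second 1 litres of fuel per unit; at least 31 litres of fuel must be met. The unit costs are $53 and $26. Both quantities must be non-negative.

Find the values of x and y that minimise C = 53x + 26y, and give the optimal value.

Vertices and C = 53x + 26y:
  (0, 31) → C = 806
  (37/5, 0) → C = 1961/5
  (39/7, 8/7) → C = 325
  (5, 2) → C = 317
  (7/2, 13/2) → C = 709/2
The feasible region is unbounded (it extends along (0, 1), (1, 0)), but C strictly increases along every unbounded feasible direction, so there is no improving ray and the minimum is attained at a vertex.

The binding constraints are 3x + 2y = 19 and 6x + 2y = 34.
Solving simultaneously gives x = 5, y = 2.

x = 5, y = 2, minimum C = 317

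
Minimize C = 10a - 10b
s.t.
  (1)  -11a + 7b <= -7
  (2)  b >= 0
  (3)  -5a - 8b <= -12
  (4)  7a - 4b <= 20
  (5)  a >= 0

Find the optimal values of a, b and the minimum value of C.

Feasible corners and C = 10a - 10b:
  (140/123, 97/123) → C = 430/123
  (112/5, 171/5) → C = -118
  (12/5, 0) → C = 24
  (20/7, 0) → C = 200/7

At the optimal vertex, -11a + 7b = -7 and 7a - 4b = 20.
Solving simultaneously gives a = 112/5, b = 171/5.

a = 112/5, b = 171/5, minimum C = -118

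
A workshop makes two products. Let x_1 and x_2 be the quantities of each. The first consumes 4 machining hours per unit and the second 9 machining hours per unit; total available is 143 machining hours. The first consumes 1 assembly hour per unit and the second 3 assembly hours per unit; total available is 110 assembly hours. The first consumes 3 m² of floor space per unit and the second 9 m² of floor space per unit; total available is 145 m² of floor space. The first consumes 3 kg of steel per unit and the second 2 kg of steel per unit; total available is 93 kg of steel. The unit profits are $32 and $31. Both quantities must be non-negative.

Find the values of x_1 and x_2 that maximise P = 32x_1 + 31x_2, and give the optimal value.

Vertices and P = 32x_1 + 31x_2:
  (0, 0) → P = 0
  (0, 143/9) → P = 4433/9
  (31, 0) → P = 992
  (29, 3) → P = 1021

x_1 = 29, x_2 = 3, maximum P = 1021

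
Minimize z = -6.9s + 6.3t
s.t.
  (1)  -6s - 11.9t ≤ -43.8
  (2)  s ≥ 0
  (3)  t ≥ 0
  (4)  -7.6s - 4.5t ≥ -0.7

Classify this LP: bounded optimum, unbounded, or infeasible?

The boundaries -6s - 11.9t = -43.8 and s = 0 meet at (0, 438/119), but that point violates -7.6s - 4.5t ≥ -0.7. Every candidate vertex is excluded by some other constraint, so the feasible region is empty.

infeasible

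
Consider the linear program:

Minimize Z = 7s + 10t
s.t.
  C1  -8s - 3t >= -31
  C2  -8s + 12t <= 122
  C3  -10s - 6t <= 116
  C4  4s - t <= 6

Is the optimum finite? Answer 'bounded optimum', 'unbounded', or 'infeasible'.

bounded optimum

Vertices and Z = 7s + 10t:
  (1/20, 51/5) → Z = 2047/20
  (49/20, 19/5) → Z = 1103/20
  (-177/14, 73/42) → Z = -2987/42
  (-40/17, -262/17) → Z = -2900/17
The feasible region has finitely many vertices and no improving ray; the minimum is -2900/17 at (-40/17, -262/17).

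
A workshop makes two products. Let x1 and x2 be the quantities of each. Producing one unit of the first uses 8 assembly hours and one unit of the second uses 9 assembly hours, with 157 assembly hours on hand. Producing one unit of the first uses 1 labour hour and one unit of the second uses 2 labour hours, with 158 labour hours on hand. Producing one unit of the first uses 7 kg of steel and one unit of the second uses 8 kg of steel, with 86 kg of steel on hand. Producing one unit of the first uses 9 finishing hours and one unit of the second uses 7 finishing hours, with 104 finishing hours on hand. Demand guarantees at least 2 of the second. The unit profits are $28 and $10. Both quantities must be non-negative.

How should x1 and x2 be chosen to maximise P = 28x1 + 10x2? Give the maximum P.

Extreme points and P = 28x1 + 10x2:
  (0, 43/4) → P = 215/2
  (0, 2) → P = 20
  (10, 2) → P = 300

x1 = 10, x2 = 2, maximum P = 300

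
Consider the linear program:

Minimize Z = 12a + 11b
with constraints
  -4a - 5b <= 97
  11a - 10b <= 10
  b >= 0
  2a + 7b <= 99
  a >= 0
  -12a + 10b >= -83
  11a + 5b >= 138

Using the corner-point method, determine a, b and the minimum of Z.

a = 26/3, b = 128/15, minimum Z = 2968/15

Extreme points and Z = 12a + 11b:
  (1060/97, 1069/97) → Z = 24479/97
  (26/3, 128/15) → Z = 2968/15
  (471/67, 813/67) → Z = 14595/67

The optimum lies where 11a - 10b = 10 and 11a + 5b = 138.
Solving simultaneously gives a = 26/3, b = 128/15.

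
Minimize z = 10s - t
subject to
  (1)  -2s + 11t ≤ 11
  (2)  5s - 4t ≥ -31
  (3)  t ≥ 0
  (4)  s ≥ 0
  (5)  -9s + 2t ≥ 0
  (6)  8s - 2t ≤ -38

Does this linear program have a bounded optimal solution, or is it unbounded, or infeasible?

The boundaries -2s + 11t = 11 and t = 0 meet at (-11/2, 0), but that point violates s ≥ 0. Every candidate vertex is excluded by some other constraint, so the feasible region is empty.

infeasible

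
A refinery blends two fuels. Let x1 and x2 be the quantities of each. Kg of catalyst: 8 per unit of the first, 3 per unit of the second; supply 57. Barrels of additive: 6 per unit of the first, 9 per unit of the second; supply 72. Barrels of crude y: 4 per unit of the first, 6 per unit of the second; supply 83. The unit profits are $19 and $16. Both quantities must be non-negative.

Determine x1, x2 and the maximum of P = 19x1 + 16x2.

Extreme points and P = 19x1 + 16x2:
  (0, 0) → P = 0
  (0, 8) → P = 128
  (57/8, 0) → P = 1083/8
  (11/2, 13/3) → P = 1043/6

The optimum lies where 8x1 + 3x2 = 57 and 6x1 + 9x2 = 72.
Solving simultaneously gives x1 = 11/2, x2 = 13/3.

x1 = 11/2, x2 = 13/3, maximum P = 1043/6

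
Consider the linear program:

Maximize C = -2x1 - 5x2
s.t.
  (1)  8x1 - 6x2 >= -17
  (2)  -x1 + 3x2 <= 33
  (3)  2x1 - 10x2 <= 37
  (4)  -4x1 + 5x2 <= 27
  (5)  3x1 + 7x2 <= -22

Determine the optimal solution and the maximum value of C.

Corner points and C = -2x1 - 5x2:
  (-98/17, -165/34) → C = 1217/34
  (-251/74, -125/74) → C = 1127/74
  (39/44, -155/44) → C = 697/44

x1 = -98/17, x2 = -165/34, maximum C = 1217/34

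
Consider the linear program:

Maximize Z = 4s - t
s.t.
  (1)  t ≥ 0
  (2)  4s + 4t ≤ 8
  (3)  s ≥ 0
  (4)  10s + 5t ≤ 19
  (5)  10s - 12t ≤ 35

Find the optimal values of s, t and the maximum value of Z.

Corner points and Z = 4s - t:
  (0, 0) → Z = 0
  (19/10, 0) → Z = 38/5
  (0, 2) → Z = -2
  (9/5, 1/5) → Z = 7

s = 19/10, t = 0, maximum Z = 38/5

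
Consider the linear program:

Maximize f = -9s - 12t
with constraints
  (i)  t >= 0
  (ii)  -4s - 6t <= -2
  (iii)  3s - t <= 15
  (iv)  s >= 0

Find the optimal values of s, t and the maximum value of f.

Corner points and f = -9s - 12t:
  (1/2, 0) → f = -9/2
  (5, 0) → f = -45
  (0, 1/3) → f = -4
The feasible region is unbounded (it extends along (0, 1), (1, 3)), but f strictly decreases along every unbounded feasible direction, so there is no improving ray and the maximum is attained at a vertex.

The optimum lies where -4s - 6t = -2 and s = 0.
Solving simultaneously gives s = 0, t = 1/3.

s = 0, t = 1/3, maximum f = -4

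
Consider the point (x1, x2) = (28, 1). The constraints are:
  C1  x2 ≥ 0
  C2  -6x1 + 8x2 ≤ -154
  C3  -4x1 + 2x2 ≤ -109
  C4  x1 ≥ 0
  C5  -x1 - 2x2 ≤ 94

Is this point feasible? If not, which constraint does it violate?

feasible

C1: 1 ≥ 0 ✓
C2: -160 ≤ -154 ✓
C3: -110 ≤ -109 ✓
C4: 28 ≥ 0 ✓
C5: -30 ≤ 94 ✓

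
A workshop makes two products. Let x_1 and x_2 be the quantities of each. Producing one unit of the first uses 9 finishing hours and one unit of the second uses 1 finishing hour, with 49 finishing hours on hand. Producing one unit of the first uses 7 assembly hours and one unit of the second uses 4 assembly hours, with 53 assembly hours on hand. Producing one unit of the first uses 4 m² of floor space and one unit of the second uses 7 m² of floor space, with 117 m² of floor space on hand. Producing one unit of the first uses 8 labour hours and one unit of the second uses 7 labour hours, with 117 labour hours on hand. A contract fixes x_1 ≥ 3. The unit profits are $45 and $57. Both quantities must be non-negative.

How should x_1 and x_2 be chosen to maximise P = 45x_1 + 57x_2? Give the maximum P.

Vertices and P = 45x_1 + 57x_2:
  (49/9, 0) → P = 245
  (3, 0) → P = 135
  (143/29, 134/29) → P = 14073/29
  (3, 8) → P = 591

At the optimal vertex, 7x_1 + 4x_2 = 53 and x_1 = 3.
Solving simultaneously gives x_1 = 3, x_2 = 8.

x_1 = 3, x_2 = 8, maximum P = 591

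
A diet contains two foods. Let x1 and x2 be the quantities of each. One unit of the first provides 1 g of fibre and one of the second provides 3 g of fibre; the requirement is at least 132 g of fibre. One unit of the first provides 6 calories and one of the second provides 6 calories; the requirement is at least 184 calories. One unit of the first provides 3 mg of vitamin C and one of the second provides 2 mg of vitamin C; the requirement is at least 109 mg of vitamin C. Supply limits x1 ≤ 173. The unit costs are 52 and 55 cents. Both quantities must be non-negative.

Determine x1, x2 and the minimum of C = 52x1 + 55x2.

x1 = 9, x2 = 41, minimum C = 2723

Vertices and C = 52x1 + 55x2:
  (0, 109/2) → C = 5995/2
  (132, 0) → C = 6864
  (173, 0) → C = 8996
  (9, 41) → C = 2723
The feasible region is unbounded (it extends along (0, 1)), but C strictly increases along every unbounded feasible direction, so there is no improving ray and the minimum is attained at a vertex.

The optimum lies where x1 + 3x2 = 132 and 3x1 + 2x2 = 109.
Solving simultaneously gives x1 = 9, x2 = 41.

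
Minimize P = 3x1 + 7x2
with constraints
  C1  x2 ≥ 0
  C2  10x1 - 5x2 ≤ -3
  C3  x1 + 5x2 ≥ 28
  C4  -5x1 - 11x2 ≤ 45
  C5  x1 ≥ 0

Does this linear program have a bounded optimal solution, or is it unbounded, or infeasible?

bounded optimum

Corner points and P = 3x1 + 7x2:
  (25/11, 283/55) → P = 2356/55
  (0, 28/5) → P = 196/5
The feasible region has finitely many vertices and no improving ray; the minimum is 196/5 at (0, 28/5).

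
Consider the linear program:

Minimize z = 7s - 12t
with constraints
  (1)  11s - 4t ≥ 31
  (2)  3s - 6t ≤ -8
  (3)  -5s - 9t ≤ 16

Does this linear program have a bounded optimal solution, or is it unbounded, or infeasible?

unbounded

From the feasible point (109/27, 181/54), moving in the direction (4, 11) keeps every constraint satisfied while z decreases without bound.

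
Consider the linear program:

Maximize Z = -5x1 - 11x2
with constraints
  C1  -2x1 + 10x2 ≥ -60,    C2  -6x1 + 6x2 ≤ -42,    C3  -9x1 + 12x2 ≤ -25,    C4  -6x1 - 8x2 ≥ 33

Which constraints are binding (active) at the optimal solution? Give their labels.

Corner points and Z = -5x1 - 11x2:
  (5/4, -23/4) → Z = 57
  (75/38, -213/38) → Z = 984/19
  (23/14, -75/14) → Z = 355/7

The maximum is at (5/4, -23/4). Substituting into each constraint, equality holds for C1 and C2; the remaining constraints have slack.

C1 and C2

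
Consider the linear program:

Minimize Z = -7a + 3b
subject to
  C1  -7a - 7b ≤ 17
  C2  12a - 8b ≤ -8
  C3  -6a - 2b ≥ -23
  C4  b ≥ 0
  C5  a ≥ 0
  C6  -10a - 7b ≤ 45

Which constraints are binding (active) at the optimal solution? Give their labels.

Corner points and Z = -7a + 3b:
  (7/3, 9/2) → Z = -17/6
  (0, 1) → Z = 3
  (0, 23/2) → Z = 69/2

The minimum is at (7/3, 9/2). Substituting into each constraint, equality holds for C2 and C3; the remaining constraints have slack.

C2 and C3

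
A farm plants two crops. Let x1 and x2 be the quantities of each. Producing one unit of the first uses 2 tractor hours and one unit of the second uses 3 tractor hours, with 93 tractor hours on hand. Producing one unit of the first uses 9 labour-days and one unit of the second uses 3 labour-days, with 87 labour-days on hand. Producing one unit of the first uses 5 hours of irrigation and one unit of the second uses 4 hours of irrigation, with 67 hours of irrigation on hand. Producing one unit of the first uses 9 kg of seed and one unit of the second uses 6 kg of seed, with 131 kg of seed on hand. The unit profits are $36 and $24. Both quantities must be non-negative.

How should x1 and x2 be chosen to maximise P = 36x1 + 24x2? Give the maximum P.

x1 = 7, x2 = 8, maximum P = 444

At the optimal vertex, 9x1 + 3x2 = 87 and 5x1 + 4x2 = 67.
Solving simultaneously gives x1 = 7, x2 = 8.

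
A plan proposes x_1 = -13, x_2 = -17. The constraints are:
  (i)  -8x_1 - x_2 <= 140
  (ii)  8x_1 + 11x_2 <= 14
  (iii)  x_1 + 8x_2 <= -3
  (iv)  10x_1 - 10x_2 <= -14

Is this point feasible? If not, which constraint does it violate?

Constraint (iv): 10x_1 - 10x_2 = 40, which is not ≤ -14. All other constraints are satisfied.

not feasible — violates (iv)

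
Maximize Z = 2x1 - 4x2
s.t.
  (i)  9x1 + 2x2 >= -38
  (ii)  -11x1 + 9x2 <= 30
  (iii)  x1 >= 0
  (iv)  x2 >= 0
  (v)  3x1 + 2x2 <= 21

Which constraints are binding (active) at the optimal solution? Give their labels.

(iv) and (v)

Vertices and Z = 2x1 - 4x2:
  (0, 10/3) → Z = -40/3
  (129/49, 321/49) → Z = -1026/49
  (0, 0) → Z = 0
  (7, 0) → Z = 14

The maximum is at (7, 0). Substituting into each constraint, equality holds for (iv) and (v); the remaining constraints have slack.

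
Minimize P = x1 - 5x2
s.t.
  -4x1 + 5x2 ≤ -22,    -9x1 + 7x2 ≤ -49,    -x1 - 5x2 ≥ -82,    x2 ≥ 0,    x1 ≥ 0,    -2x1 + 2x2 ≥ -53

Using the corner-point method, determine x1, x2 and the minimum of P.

x1 = 104/5, x2 = 306/25, minimum P = -202/5

Corner points and P = x1 - 5x2:
  (104/5, 306/25) → P = -202/5
  (11/2, 0) → P = 11/2
  (143/4, 37/4) → P = -21/2
  (53/2, 0) → P = 53/2

The binding constraints are -4x1 + 5x2 = -22 and -x1 - 5x2 = -82.
Solving simultaneously gives x1 = 104/5, x2 = 306/25.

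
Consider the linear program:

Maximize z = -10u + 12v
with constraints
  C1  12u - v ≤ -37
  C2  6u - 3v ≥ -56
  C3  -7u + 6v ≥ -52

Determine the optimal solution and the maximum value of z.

u = -11/6, v = 15, maximum z = 595/3

Extreme points and z = -10u + 12v:
  (-11/6, 15) → z = 595/3
  (-274/65, -883/65) → z = -7856/65
  (-164/5, -704/15) → z = -1176/5

The optimum lies where 12u - v = -37 and 6u - 3v = -56.
Solving simultaneously gives u = -11/6, v = 15.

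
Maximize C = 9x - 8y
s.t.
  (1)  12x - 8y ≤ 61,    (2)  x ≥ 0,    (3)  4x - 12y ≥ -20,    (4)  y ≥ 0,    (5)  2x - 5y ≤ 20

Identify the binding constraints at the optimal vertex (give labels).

(1) and (4)

Corner points and C = 9x - 8y:
  (223/28, 121/28) → C = 1039/28
  (61/12, 0) → C = 183/4
  (0, 5/3) → C = -40/3
  (0, 0) → C = 0

The maximum is at (61/12, 0). Substituting into each constraint, equality holds for (1) and (4); the remaining constraints have slack.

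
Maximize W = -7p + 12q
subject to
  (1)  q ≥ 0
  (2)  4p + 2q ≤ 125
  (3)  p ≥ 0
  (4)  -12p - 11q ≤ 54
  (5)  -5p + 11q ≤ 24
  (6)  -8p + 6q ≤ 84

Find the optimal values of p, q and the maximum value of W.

p = 0, q = 24/11, maximum W = 288/11

The binding constraints are p = 0 and -5p + 11q = 24.
Solving simultaneously gives p = 0, q = 24/11.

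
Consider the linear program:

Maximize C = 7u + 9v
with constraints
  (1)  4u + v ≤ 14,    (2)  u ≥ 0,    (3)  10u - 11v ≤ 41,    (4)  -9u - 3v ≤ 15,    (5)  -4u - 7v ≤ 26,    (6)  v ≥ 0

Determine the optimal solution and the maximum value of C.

u = 0, v = 14, maximum C = 126

Vertices and C = 7u + 9v:
  (0, 14) → C = 126
  (7/2, 0) → C = 49/2
  (0, 0) → C = 0

The binding constraints are 4u + v = 14 and u = 0.
Solving simultaneously gives u = 0, v = 14.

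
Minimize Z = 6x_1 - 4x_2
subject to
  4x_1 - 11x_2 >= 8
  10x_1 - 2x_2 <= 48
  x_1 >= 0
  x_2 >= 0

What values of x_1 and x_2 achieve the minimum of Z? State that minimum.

x_1 = 2, x_2 = 0, minimum Z = 12

Feasible corners and Z = 6x_1 - 4x_2:
  (256/51, 56/51) → Z = 1312/51
  (2, 0) → Z = 12
  (24/5, 0) → Z = 144/5

The binding constraints are 4x_1 - 11x_2 = 8 and x_2 = 0.
Solving simultaneously gives x_1 = 2, x_2 = 0.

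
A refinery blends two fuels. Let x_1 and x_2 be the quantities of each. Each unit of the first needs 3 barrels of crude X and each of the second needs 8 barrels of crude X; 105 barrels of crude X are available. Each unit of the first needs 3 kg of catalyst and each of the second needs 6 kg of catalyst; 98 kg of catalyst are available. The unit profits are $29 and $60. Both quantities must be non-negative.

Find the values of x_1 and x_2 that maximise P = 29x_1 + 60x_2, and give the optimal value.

x_1 = 77/3, x_2 = 7/2, maximum P = 2863/3

Extreme points and P = 29x_1 + 60x_2:
  (0, 0) → P = 0
  (0, 105/8) → P = 1575/2
  (98/3, 0) → P = 2842/3
  (77/3, 7/2) → P = 2863/3

The binding constraints are 3x_1 + 8x_2 = 105 and 3x_1 + 6x_2 = 98.
Solving simultaneously gives x_1 = 77/3, x_2 = 7/2.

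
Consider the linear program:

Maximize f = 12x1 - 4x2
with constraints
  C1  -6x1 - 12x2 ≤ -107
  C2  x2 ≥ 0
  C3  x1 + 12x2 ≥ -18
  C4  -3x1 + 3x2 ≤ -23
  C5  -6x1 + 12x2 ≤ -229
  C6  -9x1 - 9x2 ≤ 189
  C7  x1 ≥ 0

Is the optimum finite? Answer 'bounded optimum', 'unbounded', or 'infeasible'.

From the feasible point (229/6, 0), moving in the direction (12, 6) keeps every constraint satisfied while f increases without bound.

unbounded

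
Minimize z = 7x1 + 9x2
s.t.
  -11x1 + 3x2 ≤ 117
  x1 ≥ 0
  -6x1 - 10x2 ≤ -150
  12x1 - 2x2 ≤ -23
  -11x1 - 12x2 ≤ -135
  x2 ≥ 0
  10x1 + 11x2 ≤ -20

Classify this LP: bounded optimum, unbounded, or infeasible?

infeasible

The boundaries -11x1 + 3x2 = 117 and x1 = 0 meet at (0, 39), but that point violates 10x1 + 11x2 ≤ -20. Every candidate vertex is excluded by some other constraint, so the feasible region is empty.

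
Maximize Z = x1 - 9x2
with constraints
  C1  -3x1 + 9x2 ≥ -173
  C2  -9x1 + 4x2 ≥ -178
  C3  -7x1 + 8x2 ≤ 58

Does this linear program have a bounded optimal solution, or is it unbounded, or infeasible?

Extreme points and Z = x1 - 9x2:
  (910/69, -341/23) → Z = 10117/69
  (-1906/39, -1385/39) → Z = 10559/39
  (414/11, 442/11) → Z = -324
The feasible region has finitely many vertices and no improving ray; the maximum is 10559/39 at (-1906/39, -1385/39).

bounded optimum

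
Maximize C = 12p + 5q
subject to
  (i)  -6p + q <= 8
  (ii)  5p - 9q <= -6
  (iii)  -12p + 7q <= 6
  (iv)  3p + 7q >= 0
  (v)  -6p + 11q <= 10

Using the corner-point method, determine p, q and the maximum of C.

Extreme points and C = 12p + 5q:
  (-12/73, 42/73) → C = 66/73
  (24, 14) → C = 358
  (2/45, 14/15) → C = 26/5

At the optimal vertex, 5p - 9q = -6 and -6p + 11q = 10.
Solving simultaneously gives p = 24, q = 14.

p = 24, q = 14, maximum C = 358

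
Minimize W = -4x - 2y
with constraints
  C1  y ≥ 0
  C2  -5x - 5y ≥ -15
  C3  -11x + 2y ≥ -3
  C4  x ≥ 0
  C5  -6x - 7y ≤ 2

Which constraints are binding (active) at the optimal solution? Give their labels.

Feasible corners and W = -4x - 2y:
  (3/11, 0) → W = -12/11
  (0, 0) → W = 0
  (9/13, 30/13) → W = -96/13
  (0, 3) → W = -6

The minimum is at (9/13, 30/13). Substituting into each constraint, equality holds for C2 and C3; the remaining constraints have slack.

C2 and C3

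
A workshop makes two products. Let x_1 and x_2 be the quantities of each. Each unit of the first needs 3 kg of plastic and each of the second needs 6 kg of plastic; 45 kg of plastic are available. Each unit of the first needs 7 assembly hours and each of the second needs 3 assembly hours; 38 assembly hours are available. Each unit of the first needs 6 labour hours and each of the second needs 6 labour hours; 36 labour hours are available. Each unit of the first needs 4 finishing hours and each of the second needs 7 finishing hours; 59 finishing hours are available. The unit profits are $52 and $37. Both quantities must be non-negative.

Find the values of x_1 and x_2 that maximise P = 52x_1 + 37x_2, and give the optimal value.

The optimum lies where 7x_1 + 3x_2 = 38 and 6x_1 + 6x_2 = 36.
Solving simultaneously gives x_1 = 5, x_2 = 1.

x_1 = 5, x_2 = 1, maximum P = 297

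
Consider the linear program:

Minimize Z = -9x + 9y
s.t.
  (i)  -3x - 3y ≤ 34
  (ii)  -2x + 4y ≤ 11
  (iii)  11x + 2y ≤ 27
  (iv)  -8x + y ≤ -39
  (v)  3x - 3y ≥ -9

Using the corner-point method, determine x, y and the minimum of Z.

Corner points and Z = -9x + 9y:
  (149/27, -455/27) → Z = -604/3
  (83/27, -389/27) → Z = -472/3
  (35/9, -71/9) → Z = -106

x = 149/27, y = -455/27, minimum Z = -604/3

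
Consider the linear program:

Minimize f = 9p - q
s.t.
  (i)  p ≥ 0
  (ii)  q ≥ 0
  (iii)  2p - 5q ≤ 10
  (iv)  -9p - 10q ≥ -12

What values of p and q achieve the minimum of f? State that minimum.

p = 0, q = 6/5, minimum f = -6/5

Extreme points and f = 9p - q:
  (0, 0) → f = 0
  (0, 6/5) → f = -6/5
  (4/3, 0) → f = 12

The optimum lies where p = 0 and -9p - 10q = -12.
Solving simultaneously gives p = 0, q = 6/5.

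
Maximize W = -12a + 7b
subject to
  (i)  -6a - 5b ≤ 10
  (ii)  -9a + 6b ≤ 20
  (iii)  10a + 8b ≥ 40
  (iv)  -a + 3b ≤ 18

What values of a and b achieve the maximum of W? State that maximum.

a = 20/33, b = 140/33, maximum W = 740/33

Extreme points and W = -12a + 7b:
  (140, -170) → W = -2870
  (20/33, 140/33) → W = 740/33
  (16/7, 142/21) → W = 418/21
The feasible region is unbounded (it extends along (3, 1), (5, -6)), but W strictly decreases along every unbounded feasible direction, so there is no improving ray and the maximum is attained at a vertex.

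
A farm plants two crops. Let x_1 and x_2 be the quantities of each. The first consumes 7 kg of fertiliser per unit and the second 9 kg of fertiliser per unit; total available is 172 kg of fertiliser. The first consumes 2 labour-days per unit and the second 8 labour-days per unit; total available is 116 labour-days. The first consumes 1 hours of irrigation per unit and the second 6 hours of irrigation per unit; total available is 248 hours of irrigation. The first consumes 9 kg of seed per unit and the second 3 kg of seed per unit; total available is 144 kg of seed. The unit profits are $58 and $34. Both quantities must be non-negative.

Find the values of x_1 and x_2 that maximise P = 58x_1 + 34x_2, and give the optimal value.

Extreme points and P = 58x_1 + 34x_2:
  (0, 0) → P = 0
  (0, 29/2) → P = 493
  (16, 0) → P = 928
  (166/19, 234/19) → P = 17584/19
  (13, 9) → P = 1060

The optimum lies where 7x_1 + 9x_2 = 172 and 9x_1 + 3x_2 = 144.
Solving simultaneously gives x_1 = 13, x_2 = 9.

x_1 = 13, x_2 = 9, maximum P = 1060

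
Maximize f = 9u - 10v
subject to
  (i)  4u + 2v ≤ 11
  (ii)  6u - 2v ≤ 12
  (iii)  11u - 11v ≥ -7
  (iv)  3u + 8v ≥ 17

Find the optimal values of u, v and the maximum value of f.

Feasible corners and f = 9u - 10v:
  (107/66, 149/66) → f = -527/66
  (27/13, 35/26) → f = 68/13
  (131/121, 208/121) → f = -901/121

u = 27/13, v = 35/26, maximum f = 68/13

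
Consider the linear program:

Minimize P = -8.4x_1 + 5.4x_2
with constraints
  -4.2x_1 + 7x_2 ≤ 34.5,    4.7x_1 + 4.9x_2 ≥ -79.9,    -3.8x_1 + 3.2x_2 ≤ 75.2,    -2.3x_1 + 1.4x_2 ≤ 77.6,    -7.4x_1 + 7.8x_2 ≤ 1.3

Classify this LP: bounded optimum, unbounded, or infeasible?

unbounded

From the feasible point (1625/119, 3123/238), moving in the direction (7, 4.2) keeps every constraint satisfied while P decreases without bound.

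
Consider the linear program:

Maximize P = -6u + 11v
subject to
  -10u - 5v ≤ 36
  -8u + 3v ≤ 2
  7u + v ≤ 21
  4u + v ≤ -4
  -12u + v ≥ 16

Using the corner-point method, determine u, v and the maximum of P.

u = -23/14, v = -26/7, maximum P = -31

Vertices and P = -6u + 11v:
  (-59/35, -134/35) → P = -32
  (-58/35, -136/35) → P = -164/5
  (-23/14, -26/7) → P = -31

The optimum lies where -8u + 3v = 2 and -12u + v = 16.
Solving simultaneously gives u = -23/14, v = -26/7.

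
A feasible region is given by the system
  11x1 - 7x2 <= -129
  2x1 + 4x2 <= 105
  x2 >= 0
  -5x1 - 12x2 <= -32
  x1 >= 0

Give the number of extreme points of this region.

3

The feasible vertices (each the meet of two boundaries and inside every other half-plane) are:
  (219/58, 1413/58)
  (0, 129/7)
  (0, 105/4)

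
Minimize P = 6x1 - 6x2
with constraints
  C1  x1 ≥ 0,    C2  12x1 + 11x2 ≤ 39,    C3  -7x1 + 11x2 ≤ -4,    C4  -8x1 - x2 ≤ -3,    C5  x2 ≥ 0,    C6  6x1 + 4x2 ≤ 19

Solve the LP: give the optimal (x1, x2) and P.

Feasible corners and P = 6x1 - 6x2:
  (43/19, 225/209) → P = 1488/209
  (53/18, 1/3) → P = 47/3
  (4/7, 0) → P = 24/7
  (19/6, 0) → P = 19

The binding constraints are -7x1 + 11x2 = -4 and x2 = 0.
Solving simultaneously gives x1 = 4/7, x2 = 0.

x1 = 4/7, x2 = 0, minimum P = 24/7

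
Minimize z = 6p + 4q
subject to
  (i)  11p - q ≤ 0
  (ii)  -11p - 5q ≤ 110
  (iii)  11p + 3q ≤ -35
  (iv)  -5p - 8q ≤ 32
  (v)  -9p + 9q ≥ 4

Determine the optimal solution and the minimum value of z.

Extreme points and z = 6p + 4q:
  (-80/7, 22/7) → z = -56
  (-109/42, -271/126) → z = -1523/63
  (-320/117, -268/117) → z = -2992/117
The feasible region is unbounded (it extends along (-3, 11), (-5, 11)), but z strictly increases along every unbounded feasible direction, so there is no improving ray and the minimum is attained at a vertex.

p = -80/7, q = 22/7, minimum z = -56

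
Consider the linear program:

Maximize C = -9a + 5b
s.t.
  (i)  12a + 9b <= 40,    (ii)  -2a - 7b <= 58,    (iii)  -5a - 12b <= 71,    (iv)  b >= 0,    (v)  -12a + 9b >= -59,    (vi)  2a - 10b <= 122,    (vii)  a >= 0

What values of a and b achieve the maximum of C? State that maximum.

Feasible corners and C = -9a + 5b:
  (10/3, 0) → C = -30
  (0, 40/9) → C = 200/9
  (0, 0) → C = 0

At the optimal vertex, 12a + 9b = 40 and a = 0.
Solving simultaneously gives a = 0, b = 40/9.

a = 0, b = 40/9, maximum C = 200/9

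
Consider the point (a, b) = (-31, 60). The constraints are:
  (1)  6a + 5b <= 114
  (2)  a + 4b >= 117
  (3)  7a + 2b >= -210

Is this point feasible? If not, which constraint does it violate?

(1): 114 ≤ 114 ✓
(2): 209 ≥ 117 ✓
(3): -97 ≥ -210 ✓

feasible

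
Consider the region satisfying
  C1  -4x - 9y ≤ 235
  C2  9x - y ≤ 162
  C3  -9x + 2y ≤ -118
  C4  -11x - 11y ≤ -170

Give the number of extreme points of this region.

The feasible vertices (each the meet of two boundaries and inside every other half-plane) are:
  (206/9, 44)
  (976/55, -126/55)
  (1638/121, 232/121)

3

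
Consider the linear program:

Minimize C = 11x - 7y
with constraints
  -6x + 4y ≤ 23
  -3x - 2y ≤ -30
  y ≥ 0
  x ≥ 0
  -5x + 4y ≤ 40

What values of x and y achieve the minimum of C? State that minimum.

Extreme points and C = 11x - 7y:
  (37/12, 83/8) → C = -929/24
  (17, 125/4) → C = -127/4
  (10, 0) → C = 110
The feasible region is unbounded (it extends along (4, 5), (1, 0)), but C strictly increases along every unbounded feasible direction, so there is no improving ray and the minimum is attained at a vertex.

x = 37/12, y = 83/8, minimum C = -929/24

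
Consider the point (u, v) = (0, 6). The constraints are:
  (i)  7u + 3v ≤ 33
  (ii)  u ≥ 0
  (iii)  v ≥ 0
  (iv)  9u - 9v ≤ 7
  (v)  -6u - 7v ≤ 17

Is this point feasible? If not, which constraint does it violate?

feasible

(i): 18 ≤ 33 ✓
(ii): 0 ≥ 0 ✓
(iii): 6 ≥ 0 ✓
(iv): -54 ≤ 7 ✓
(v): -42 ≤ 17 ✓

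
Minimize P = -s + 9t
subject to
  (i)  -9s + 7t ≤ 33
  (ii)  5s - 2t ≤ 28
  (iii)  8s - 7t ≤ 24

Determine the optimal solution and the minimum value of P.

Vertices and P = -s + 9t:
  (262/17, 417/17) → P = 3491/17
  (-57, -480/7) → P = -3921/7
  (148/19, 104/19) → P = 788/19

The binding constraints are -9s + 7t = 33 and 8s - 7t = 24.
Solving simultaneously gives s = -57, t = -480/7.

s = -57, t = -480/7, minimum P = -3921/7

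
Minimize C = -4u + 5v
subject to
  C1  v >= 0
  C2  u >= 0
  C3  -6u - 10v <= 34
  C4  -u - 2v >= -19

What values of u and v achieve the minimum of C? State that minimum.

u = 19, v = 0, minimum C = -76

Feasible corners and C = -4u + 5v:
  (0, 0) → C = 0
  (19, 0) → C = -76
  (0, 19/2) → C = 95/2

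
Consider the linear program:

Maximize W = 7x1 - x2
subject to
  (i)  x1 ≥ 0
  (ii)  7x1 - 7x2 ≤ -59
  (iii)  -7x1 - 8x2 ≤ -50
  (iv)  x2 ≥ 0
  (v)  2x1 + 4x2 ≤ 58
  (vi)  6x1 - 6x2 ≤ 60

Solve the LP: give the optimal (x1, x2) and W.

Extreme points and W = 7x1 - x2:
  (0, 59/7) → W = -59/7
  (0, 29/2) → W = -29/2
  (85/21, 262/21) → W = 111/7

x1 = 85/21, x2 = 262/21, maximum W = 111/7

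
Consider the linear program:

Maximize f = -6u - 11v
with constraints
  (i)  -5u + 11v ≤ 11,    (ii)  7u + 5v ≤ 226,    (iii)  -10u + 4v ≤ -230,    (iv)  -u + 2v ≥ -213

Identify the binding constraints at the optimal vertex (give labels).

(iii) and (iv)

Feasible corners and f = -6u - 11v:
  (79/3, 25/3) → f = -749/3
  (1517/19, -1265/19) → f = 4813/19
  (-49/2, -475/4) → f = 5813/4

The maximum is at (-49/2, -475/4). Substituting into each constraint, equality holds for (iii) and (iv); the remaining constraints have slack.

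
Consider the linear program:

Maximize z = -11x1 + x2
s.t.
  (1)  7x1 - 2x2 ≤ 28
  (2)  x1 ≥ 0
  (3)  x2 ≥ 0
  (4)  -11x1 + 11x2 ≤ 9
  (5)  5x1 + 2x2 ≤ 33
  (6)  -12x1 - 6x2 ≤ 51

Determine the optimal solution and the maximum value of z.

Extreme points and z = -11x1 + x2:
  (4, 0) → z = -44
  (61/12, 91/24) → z = -417/8
  (0, 0) → z = 0
  (0, 9/11) → z = 9/11
  (345/77, 408/77) → z = -3387/77

x1 = 0, x2 = 9/11, maximum z = 9/11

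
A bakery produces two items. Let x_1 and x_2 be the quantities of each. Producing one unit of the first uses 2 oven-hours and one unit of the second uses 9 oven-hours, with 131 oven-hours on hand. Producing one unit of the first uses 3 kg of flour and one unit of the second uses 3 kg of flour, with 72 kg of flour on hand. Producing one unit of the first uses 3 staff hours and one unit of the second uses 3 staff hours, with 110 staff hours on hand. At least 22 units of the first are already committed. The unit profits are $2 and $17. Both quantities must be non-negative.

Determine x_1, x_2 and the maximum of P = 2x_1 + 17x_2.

Feasible corners and P = 2x_1 + 17x_2:
  (24, 0) → P = 48
  (22, 0) → P = 44
  (22, 2) → P = 78

x_1 = 22, x_2 = 2, maximum P = 78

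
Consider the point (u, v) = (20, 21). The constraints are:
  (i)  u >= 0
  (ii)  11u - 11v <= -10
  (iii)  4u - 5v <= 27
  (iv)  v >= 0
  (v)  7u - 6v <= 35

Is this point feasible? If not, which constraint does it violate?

(i): 20 ≥ 0 ✓
(ii): -11 ≤ -10 ✓
(iii): -25 ≤ 27 ✓
(iv): 21 ≥ 0 ✓
(v): 14 ≤ 35 ✓

feasible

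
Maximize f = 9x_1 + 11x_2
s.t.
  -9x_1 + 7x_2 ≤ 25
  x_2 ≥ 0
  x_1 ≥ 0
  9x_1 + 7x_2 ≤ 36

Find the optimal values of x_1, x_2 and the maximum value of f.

x_1 = 11/18, x_2 = 61/14, maximum f = 374/7

Extreme points and f = 9x_1 + 11x_2:
  (0, 25/7) → f = 275/7
  (11/18, 61/14) → f = 374/7
  (0, 0) → f = 0
  (4, 0) → f = 36

The binding constraints are -9x_1 + 7x_2 = 25 and 9x_1 + 7x_2 = 36.
Solving simultaneously gives x_1 = 11/18, x_2 = 61/14.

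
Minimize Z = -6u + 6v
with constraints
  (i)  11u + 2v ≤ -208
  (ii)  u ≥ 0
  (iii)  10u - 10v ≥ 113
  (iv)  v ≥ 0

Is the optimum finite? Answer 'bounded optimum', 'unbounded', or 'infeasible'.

infeasible

The boundaries 11u + 2v = -208 and u = 0 meet at (0, -104), but that point violates v ≥ 0. Every candidate vertex is excluded by some other constraint, so the feasible region is empty.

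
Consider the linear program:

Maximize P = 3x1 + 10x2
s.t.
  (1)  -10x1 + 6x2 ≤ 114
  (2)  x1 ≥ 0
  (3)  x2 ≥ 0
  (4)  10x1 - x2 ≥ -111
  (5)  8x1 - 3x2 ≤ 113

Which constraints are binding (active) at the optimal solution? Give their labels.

Feasible corners and P = 3x1 + 10x2:
  (0, 19) → P = 190
  (170/3, 1021/9) → P = 11740/9
  (0, 0) → P = 0
  (113/8, 0) → P = 339/8

The maximum is at (170/3, 1021/9). Substituting into each constraint, equality holds for (1) and (5); the remaining constraints have slack.

(1) and (5)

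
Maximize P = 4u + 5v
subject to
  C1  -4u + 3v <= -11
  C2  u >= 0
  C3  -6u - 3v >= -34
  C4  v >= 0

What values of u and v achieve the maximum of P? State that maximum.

Feasible corners and P = 4u + 5v:
  (9/2, 7/3) → P = 89/3
  (11/4, 0) → P = 11
  (17/3, 0) → P = 68/3

The binding constraints are -4u + 3v = -11 and -6u - 3v = -34.
Solving simultaneously gives u = 9/2, v = 7/3.

u = 9/2, v = 7/3, maximum P = 89/3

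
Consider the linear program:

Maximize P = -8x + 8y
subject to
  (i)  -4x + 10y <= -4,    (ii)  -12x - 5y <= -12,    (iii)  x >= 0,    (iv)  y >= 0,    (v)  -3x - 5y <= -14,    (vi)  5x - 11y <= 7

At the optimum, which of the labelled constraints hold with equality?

Extreme points and P = -8x + 8y:
  (16/5, 22/25) → P = -464/25
  (13/3, 4/3) → P = -24
  (189/58, 49/58) → P = -560/29

The maximum is at (16/5, 22/25). Substituting into each constraint, equality holds for (i) and (v); the remaining constraints have slack.

(i) and (v)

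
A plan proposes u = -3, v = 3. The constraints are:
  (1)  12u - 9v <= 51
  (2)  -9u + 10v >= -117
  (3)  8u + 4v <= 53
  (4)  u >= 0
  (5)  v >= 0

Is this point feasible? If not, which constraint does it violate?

Constraint (4): u = -3, which is not ≥ 0. All other constraints are satisfied.

not feasible — violates (4)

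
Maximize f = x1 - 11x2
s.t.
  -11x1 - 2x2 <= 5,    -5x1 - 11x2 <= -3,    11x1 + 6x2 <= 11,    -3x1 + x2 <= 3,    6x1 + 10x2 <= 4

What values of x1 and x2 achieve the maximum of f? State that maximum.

x1 = 7/8, x2 = -1/8, maximum f = 9/4

Corner points and f = x1 - 11x2:
  (-61/111, 58/111) → f = -233/37
  (-29/49, 37/49) → f = -436/49
  (7/8, -1/8) → f = 9/4

The optimum lies where -5x1 - 11x2 = -3 and 6x1 + 10x2 = 4.
Solving simultaneously gives x1 = 7/8, x2 = -1/8.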